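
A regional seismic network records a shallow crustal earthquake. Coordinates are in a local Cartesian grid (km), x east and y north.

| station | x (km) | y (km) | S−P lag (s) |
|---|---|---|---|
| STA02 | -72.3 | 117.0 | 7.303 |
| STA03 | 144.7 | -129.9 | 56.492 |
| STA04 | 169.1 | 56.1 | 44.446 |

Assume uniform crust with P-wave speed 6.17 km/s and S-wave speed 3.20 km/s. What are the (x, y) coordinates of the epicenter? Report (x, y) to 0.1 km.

Distance from S−P lag: d = Δt · v_P v_S / (v_P − v_S) = Δt · (6.17·3.20)/(6.17−3.20) ≈ 6.6478·Δt.
So d_STA02 = 48.55, d_STA03 = 375.55, d_STA04 = 295.47 km.
Circle about each station: (x + 72.3)² + (y − 117.0)² = 48.55²; (x − 144.7)² + (y + 129.9)² = 375.55²; (x − 169.1)² + (y − 56.1)² = 295.47².
Subtracting pairs of circle equations eliminates x²+y² and gives linear equations (the radical axes):
434.0 x − 493.8 y = -119784.89
482.8 x − 121.8 y = -72119.69
Solving the 2×2 system: x ≈ -113.3, y ≈ 143.0 km.

(-113.3, 143.0)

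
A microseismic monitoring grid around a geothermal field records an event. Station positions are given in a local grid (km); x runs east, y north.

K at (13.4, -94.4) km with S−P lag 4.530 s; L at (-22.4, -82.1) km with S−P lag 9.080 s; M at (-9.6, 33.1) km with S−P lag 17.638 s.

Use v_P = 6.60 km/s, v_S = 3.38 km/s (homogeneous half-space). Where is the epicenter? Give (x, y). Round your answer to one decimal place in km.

Distance from S−P lag: d = Δt · v_P v_S / (v_P − v_S) = Δt · (6.60·3.38)/(6.60−3.38) ≈ 6.9280·Δt.
So d_K = 31.38, d_L = 62.91, d_M = 122.20 km.
Circle about each station: (x − 13.4)² + (y + 94.4)² = 31.38²; (x + 22.4)² + (y + 82.1)² = 62.91²; (x + 9.6)² + (y − 33.1)² = 122.20².
Subtracting the K equation from the L and M equations removes the quadratic terms:
-71.6 x + 24.6 y = -4821.71
-46.0 x + 255.0 y = -21851.29
Solving the 2×2 system: x ≈ 40.4, y ≈ -78.4 km.
Check against K (with the unrounded x, y): √((x − 13.4)²+(y + 94.4)²) = 31.39 ≈ 31.38 km. ✓

(40.4, -78.4)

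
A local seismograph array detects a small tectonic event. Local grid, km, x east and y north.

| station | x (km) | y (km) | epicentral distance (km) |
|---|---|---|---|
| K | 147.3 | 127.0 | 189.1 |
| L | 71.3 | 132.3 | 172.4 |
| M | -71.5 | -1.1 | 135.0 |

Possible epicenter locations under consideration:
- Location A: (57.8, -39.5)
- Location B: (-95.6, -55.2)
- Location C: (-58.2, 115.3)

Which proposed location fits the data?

Location A

For each candidate, compare |candidate − station| to the reported distance:
Location A: residuals K 0.1, L 0.1, M 0.1 → max 0.1 km
Location B: residuals K 114.5, L 78.6, M 75.8 → max 114.5 km
Location C: residuals K 16.7, L 41.8, M 17.8 → max 41.8 km
Only Location A has all residuals ≈ 0.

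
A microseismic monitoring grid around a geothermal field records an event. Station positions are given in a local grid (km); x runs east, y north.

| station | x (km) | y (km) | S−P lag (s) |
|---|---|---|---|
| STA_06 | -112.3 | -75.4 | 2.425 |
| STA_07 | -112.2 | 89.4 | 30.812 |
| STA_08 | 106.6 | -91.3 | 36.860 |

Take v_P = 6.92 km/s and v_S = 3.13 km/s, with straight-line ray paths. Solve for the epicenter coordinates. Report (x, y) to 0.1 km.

Distance from S−P lag: d = Δt · v_P v_S / (v_P − v_S) = Δt · (6.92·3.13)/(6.92−3.13) ≈ 5.7149·Δt.
So d_STA_06 = 13.86, d_STA_07 = 176.09, d_STA_08 = 210.65 km.
Circle about each station: (x + 112.3)² + (y + 75.4)² = 13.86²; (x + 112.2)² + (y − 89.4)² = 176.09²; (x − 106.6)² + (y + 91.3)² = 210.65².
Subtracting the STA_06 equation from the STA_07 and STA_08 equations removes the quadratic terms:
0.2 x + 329.6 y = -28530.84
437.8 x − 31.8 y = -42778.52
Solving the 2×2 system: x ≈ -104.0, y ≈ -86.5 km.

x ≈ -104.0 km, y ≈ -86.5 km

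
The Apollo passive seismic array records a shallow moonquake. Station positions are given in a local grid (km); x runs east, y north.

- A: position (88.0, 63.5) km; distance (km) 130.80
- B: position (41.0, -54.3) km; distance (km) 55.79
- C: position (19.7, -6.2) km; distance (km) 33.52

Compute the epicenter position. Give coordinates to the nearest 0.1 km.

(-7.2, -26.2)

Circle about each station: (x − 88.0)² + (y − 63.5)² = 130.80²; (x − 41.0)² + (y + 54.3)² = 55.79²; (x − 19.7)² + (y + 6.2)² = 33.52².
Subtracting the A equation from the B and C equations removes the quadratic terms:
-94.0 x − 235.6 y = 6849.36
-136.6 x − 139.4 y = 4635.33
Solving the 2×2 system: x ≈ -7.2, y ≈ -26.2 km.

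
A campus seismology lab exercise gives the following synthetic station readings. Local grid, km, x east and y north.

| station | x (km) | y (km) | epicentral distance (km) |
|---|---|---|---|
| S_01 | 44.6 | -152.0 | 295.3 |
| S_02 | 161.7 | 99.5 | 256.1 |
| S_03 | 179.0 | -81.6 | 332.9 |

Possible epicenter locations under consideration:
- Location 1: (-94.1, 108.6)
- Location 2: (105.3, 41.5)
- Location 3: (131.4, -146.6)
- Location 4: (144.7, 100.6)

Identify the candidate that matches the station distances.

Location 1

For each candidate, compare |candidate − station| to the reported distance:
Location 1: residuals S_01 0.1, S_02 0.1, S_03 0.1 → max 0.1 km
Location 2: residuals S_01 92.5, S_02 175.2, S_03 189.4 → max 189.4 km
Location 3: residuals S_01 208.3, S_02 8.1, S_03 252.3 → max 252.3 km
Location 4: residuals S_01 23.6, S_02 239.1, S_03 147.5 → max 239.1 km
Only Location 1 has all residuals ≈ 0.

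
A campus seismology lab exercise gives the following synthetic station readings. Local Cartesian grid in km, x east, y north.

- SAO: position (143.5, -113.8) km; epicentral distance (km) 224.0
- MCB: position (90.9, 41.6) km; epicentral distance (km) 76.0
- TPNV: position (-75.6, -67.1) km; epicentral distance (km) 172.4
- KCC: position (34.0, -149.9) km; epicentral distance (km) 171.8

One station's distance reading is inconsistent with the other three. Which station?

KCC

Solve using three stations at a time. Using SAO, MCB, TPNV (subtract circle equations pairwise → linear system) gives (x, y) ≈ (22.5, 74.7).
Distances from that point to each station vs reported:
  SAO: calculated 224.0 vs reported 224.0 → residual 0.0 km
  MCB: calculated 76.0 vs reported 76.0 → residual 0.0 km
  TPNV: calculated 172.4 vs reported 172.4 → residual 0.0 km
  KCC: calculated 224.9 vs reported 171.8 → residual 53.1 km
SAO, MCB, TPNV are mutually consistent (residuals ≈ 0); KCC is off by 53.1 km.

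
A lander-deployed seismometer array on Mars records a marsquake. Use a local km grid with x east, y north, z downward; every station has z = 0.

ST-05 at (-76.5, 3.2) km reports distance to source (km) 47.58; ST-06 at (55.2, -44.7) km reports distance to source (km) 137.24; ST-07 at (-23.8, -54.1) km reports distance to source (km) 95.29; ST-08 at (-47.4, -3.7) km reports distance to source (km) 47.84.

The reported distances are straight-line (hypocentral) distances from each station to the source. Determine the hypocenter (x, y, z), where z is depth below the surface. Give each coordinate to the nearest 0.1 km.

Each station gives a sphere (x−x_i)² + (y−y_i)² + z² = d_i² (stations at z=0).
Subtracting the ST-05 sphere from ST-06 and ST-07: z² cancels, leaving linear equations in x and y:
263.4 x − 95.8 y = -17388.32
105.4 x − 114.6 y = -9185.57
Solving: x ≈ -55.392, y ≈ 29.208 km (keep extra digits for the depth step; rounded: -55.4, 29.2).
Then from the ST-05 sphere: z² = 47.58² − (x + 76.5)² − (y − 3.2)² with x = -55.392, y = 29.208, so z ≈ 33.792 ≈ 33.8 km.

(-55.4, 29.2, 33.8)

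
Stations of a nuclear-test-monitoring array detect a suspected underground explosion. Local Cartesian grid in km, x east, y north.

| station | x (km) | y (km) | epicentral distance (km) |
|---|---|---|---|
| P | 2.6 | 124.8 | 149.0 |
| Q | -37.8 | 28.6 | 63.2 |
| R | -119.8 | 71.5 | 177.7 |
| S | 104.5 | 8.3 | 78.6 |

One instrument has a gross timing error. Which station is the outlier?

Q

Solve using three stations at a time. Using P, R, S (subtract circle equations pairwise → linear system) gives (x, y) ≈ (31.7, -21.3).
Distances from that point to each station vs reported:
  P: calculated 149.0 vs reported 149.0 → residual 0.0 km
  Q: calculated 85.6 vs reported 63.2 → residual 22.4 km
  R: calculated 177.7 vs reported 177.7 → residual 0.0 km
  S: calculated 78.6 vs reported 78.6 → residual 0.0 km
P, R, S are mutually consistent (residuals ≈ 0); Q is off by 22.4 km.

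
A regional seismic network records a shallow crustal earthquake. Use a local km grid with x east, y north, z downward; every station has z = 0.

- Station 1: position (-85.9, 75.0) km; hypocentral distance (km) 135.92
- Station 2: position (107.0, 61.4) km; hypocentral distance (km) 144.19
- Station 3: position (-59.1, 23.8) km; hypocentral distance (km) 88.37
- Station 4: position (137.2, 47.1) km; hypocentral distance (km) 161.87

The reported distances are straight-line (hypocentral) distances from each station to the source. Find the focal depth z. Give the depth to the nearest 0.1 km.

Each station gives a sphere (x−x_i)² + (y−y_i)² + z² = d_i² (stations at z=0).
Subtracting the Station 1 sphere from Station 2 and Station 3: z² cancels, leaving linear equations in x and y:
385.8 x − 27.2 y = -101.36
53.6 x − 102.4 y = 1720.43
Solving: x ≈ -1.503, y ≈ -17.588 km (keep extra digits for the depth step; rounded: -1.5, -17.6).
Then from the Station 1 sphere: z² = 135.92² − (x + 85.9)² − (y − 75.0)² with x = -1.503, y = -17.588, so z ≈ 52.715 ≈ 52.7 km.

52.7 km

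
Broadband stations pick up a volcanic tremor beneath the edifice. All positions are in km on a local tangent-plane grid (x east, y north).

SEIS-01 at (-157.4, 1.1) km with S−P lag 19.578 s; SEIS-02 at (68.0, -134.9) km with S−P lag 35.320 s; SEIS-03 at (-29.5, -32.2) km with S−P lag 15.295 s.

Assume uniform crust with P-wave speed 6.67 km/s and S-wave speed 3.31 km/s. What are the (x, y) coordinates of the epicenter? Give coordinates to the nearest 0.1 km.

x ≈ -46.8 km, y ≈ 66.8 km

Distance from S−P lag: d = Δt · v_P v_S / (v_P − v_S) = Δt · (6.67·3.31)/(6.67−3.31) ≈ 6.5707·Δt.
So d_SEIS-01 = 128.64, d_SEIS-02 = 232.08, d_SEIS-03 = 100.50 km.
Circle about each station: (x + 157.4)² + (y − 1.1)² = 128.64²; (x − 68.0)² + (y + 134.9)² = 232.08²; (x + 29.5)² + (y + 32.2)² = 100.50².
Subtracting the SEIS-01 equation from the SEIS-02 and SEIS-03 equations removes the quadratic terms:
450.8 x − 272.0 y = -39266.84
255.8 x − 66.6 y = -16420.88
Solving the 2×2 system: x ≈ -46.8, y ≈ 66.8 km.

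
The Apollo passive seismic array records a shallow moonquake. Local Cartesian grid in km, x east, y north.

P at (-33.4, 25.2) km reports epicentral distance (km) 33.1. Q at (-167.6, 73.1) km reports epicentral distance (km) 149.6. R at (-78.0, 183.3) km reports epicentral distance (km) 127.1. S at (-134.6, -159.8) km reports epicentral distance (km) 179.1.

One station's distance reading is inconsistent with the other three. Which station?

R

Solve using three stations at a time. Using P, Q, S (subtract circle equations pairwise → linear system) gives (x, y) ≈ (-41.2, -7.0).
Distances from that point to each station vs reported:
  P: calculated 33.1 vs reported 33.1 → residual 0.0 km
  Q: calculated 149.6 vs reported 149.6 → residual 0.0 km
  R: calculated 193.8 vs reported 127.1 → residual 66.7 km
  S: calculated 179.1 vs reported 179.1 → residual 0.0 km
P, Q, S are mutually consistent (residuals ≈ 0); R is off by 66.7 km.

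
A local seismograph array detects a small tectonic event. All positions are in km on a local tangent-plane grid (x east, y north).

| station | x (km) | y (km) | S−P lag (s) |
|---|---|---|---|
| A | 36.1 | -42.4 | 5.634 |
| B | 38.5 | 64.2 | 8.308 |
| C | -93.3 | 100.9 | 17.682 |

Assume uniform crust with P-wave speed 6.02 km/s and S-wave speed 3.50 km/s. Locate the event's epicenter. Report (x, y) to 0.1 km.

Distance from S−P lag: d = Δt · v_P v_S / (v_P − v_S) = Δt · (6.02·3.50)/(6.02−3.50) ≈ 8.3611·Δt.
So d_A = 47.11, d_B = 69.46, d_C = 147.84 km.
Circle about each station: (x − 36.1)² + (y + 42.4)² = 47.11²; (x − 38.5)² + (y − 64.2)² = 69.46²; (x + 93.3)² + (y − 100.9)² = 147.84².
Subtracting the A equation from the B and C equations removes the quadratic terms:
4.8 x + 213.2 y = -102.42
-258.8 x + 286.6 y = -3852.58
Solving the 2×2 system: x ≈ 14.0, y ≈ -0.8 km.

14.0 km east, -0.8 km north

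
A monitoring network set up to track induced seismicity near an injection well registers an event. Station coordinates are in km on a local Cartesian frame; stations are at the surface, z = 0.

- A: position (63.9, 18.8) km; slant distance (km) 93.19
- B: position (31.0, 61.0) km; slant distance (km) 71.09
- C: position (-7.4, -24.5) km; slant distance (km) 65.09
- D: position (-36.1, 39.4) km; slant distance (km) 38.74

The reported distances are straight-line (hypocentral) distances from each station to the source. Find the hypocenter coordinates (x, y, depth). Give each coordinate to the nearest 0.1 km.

Each station gives a sphere (x−x_i)² + (y−y_i)² + z² = d_i² (stations at z=0).
Subtracting the A sphere from B and C: z² cancels, leaving linear equations in x and y:
-65.8 x + 84.4 y = 3875.94
-142.6 x − 86.6 y = 666.03
Solving: x ≈ -22.097, y ≈ 28.696 km (keep extra digits for the depth step; rounded: -22.1, 28.7).
Then from the A sphere: z² = 93.19² − (x − 63.9)² − (y − 18.8)² with x = -22.097, y = 28.696, so z ≈ 34.510 ≈ 34.5 km.
Check against D (with the unrounded solution): distance 38.75 ≈ 38.74 km. ✓

x ≈ -22.1 km, y ≈ 28.7 km, depth ≈ 34.5 km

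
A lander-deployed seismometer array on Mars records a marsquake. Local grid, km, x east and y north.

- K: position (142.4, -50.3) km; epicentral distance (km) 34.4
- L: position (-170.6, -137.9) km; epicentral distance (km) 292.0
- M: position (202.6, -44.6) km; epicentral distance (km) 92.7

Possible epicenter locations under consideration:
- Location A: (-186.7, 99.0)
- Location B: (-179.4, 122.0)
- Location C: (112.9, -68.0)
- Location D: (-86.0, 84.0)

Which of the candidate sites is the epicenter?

For each candidate, compare |candidate − station| to the reported distance:
Location A: residuals K 327.0, L 54.6, M 322.2 → max 327.0 km
Location B: residuals K 330.6, L 32.0, M 324.0 → max 330.6 km
Location C: residuals K 0.0, L 0.0, M 0.0 → max 0.0 km
Location D: residuals K 230.6, L 54.5, M 223.3 → max 230.6 km
Only Location C has all residuals ≈ 0.

Location C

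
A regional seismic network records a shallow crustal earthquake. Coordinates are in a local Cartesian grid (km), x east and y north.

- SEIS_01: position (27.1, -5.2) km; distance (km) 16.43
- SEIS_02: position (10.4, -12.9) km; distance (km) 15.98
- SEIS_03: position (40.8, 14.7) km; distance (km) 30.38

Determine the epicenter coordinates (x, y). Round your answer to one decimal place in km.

Circle about each station: (x − 27.1)² + (y + 5.2)² = 16.43²; (x − 10.4)² + (y + 12.9)² = 15.98²; (x − 40.8)² + (y − 14.7)² = 30.38².
Subtracting the SEIS_01 equation from the SEIS_02 and SEIS_03 equations removes the quadratic terms:
-33.4 x − 15.4 y = -472.30
27.4 x + 39.8 y = 466.28
Solving the 2×2 system: x ≈ 12.8, y ≈ 2.9 km.

12.8 km east, 2.9 km north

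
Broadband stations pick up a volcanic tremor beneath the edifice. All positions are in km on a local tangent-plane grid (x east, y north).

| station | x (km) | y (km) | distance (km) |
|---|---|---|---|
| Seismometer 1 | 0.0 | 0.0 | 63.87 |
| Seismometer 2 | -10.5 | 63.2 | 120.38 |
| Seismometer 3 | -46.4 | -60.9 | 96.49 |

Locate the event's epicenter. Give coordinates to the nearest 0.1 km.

Circle about each station: x² + y² = 63.87²; (x + 10.5)² + (y − 63.2)² = 120.38²; (x + 46.4)² + (y + 60.9)² = 96.49².
Subtracting pairs of circle equations eliminates x²+y² and gives linear equations (the radical axes):
-21.0 x + 126.4 y = -6307.48
-92.8 x − 121.8 y = 630.83
Solving the 2×2 system: x ≈ 48.2, y ≈ -41.9 km.
Check against Seismometer 1 (with the unrounded x, y): √(x²+y²) = 63.85 ≈ 63.87 km. ✓

x ≈ 48.2 km, y ≈ -41.9 km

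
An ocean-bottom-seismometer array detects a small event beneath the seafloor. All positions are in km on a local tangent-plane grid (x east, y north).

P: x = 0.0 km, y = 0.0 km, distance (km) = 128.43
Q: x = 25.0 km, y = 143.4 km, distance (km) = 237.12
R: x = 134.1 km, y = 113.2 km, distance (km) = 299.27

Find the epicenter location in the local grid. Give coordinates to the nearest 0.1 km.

Circle about each station: x² + y² = 128.43²; (x − 25.0)² + (y − 143.4)² = 237.12²; (x − 134.1)² + (y − 113.2)² = 299.27².
Subtracting pairs of circle equations eliminates x²+y² and gives linear equations (the radical axes):
50.0 x + 286.8 y = -18543.07
268.2 x + 226.4 y = -42271.22
Solving the 2×2 system: x ≈ -120.8, y ≈ -43.6 km.

-120.8 km east, -43.6 km north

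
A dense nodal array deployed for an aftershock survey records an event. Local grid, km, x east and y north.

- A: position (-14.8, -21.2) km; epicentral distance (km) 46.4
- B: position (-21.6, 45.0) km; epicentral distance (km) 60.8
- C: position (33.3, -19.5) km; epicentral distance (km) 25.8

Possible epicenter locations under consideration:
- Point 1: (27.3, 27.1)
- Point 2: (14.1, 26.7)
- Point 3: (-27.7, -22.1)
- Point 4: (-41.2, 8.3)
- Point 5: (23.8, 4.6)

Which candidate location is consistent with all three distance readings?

For each candidate, compare |candidate − station| to the reported distance:
Point 1: residuals A 17.7, B 8.7, C 21.2 → max 21.2 km
Point 2: residuals A 9.5, B 20.7, C 24.2 → max 24.2 km
Point 3: residuals A 33.5, B 6.6, C 35.3 → max 35.3 km
Point 4: residuals A 6.8, B 19.2, C 53.7 → max 53.7 km
Point 5: residuals A 0.0, B 0.0, C 0.1 → max 0.1 km
Only Point 5 has all residuals ≈ 0.

Point 5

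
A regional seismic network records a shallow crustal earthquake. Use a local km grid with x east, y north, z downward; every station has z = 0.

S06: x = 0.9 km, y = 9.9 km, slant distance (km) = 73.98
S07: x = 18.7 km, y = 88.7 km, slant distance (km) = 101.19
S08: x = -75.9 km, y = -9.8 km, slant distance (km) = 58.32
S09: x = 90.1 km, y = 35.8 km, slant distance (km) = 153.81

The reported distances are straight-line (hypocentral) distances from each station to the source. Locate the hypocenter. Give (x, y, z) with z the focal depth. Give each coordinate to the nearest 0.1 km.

Each station gives a sphere (x−x_i)² + (y−y_i)² + z² = d_i² (stations at z=0).
Subtracting the S06 sphere from S07 and S08: z² cancels, leaving linear equations in x and y:
35.6 x + 157.6 y = 3352.18
-153.6 x − 39.4 y = 7829.85
Solving: x ≈ -59.903, y ≈ 34.801 km (keep extra digits for the depth step; rounded: -59.9, 34.8).
Then from the S06 sphere: z² = 73.98² − (x − 0.9)² − (y − 9.9)² with x = -59.903, y = 34.801, so z ≈ 34.000 ≈ 34.0 km.
Check against S09 (with the unrounded solution): distance 153.81 ≈ 153.81 km. ✓

x ≈ -59.9 km, y ≈ 34.8 km, depth ≈ 34.0 km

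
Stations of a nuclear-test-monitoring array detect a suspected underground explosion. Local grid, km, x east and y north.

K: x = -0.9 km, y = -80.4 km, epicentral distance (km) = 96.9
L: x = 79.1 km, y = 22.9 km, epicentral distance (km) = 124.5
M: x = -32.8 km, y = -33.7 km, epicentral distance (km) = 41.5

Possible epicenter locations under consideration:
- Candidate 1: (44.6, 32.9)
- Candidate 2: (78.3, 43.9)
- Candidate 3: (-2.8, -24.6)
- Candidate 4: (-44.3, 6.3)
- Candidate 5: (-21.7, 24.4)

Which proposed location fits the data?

Candidate 4

For each candidate, compare |candidate − station| to the reported distance:
Candidate 1: residuals K 25.2, L 88.6, M 60.6 → max 88.6 km
Candidate 2: residuals K 50.5, L 103.5, M 94.0 → max 103.5 km
Candidate 3: residuals K 41.1, L 29.8, M 10.2 → max 41.1 km
Candidate 4: residuals K 0.1, L 0.0, M 0.1 → max 0.1 km
Candidate 5: residuals K 9.9, L 23.7, M 17.7 → max 23.7 km
Only Candidate 4 has all residuals ≈ 0.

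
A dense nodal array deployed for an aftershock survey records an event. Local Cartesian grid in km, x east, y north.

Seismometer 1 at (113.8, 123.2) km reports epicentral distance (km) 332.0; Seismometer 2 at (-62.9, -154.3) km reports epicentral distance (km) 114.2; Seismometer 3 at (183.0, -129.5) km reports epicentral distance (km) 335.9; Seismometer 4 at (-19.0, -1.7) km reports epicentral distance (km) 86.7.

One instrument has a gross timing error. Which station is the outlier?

Solve using three stations at a time. Using Seismometer 1, Seismometer 2, Seismometer 3 (subtract circle equations pairwise → linear system) gives (x, y) ≈ (-149.1, -79.5).
Distances from that point to each station vs reported:
  Seismometer 1: calculated 332.0 vs reported 332.0 → residual 0.0 km
  Seismometer 2: calculated 114.2 vs reported 114.2 → residual 0.0 km
  Seismometer 3: calculated 335.9 vs reported 335.9 → residual 0.0 km
  Seismometer 4: calculated 151.6 vs reported 86.7 → residual 64.9 km
Seismometer 1, Seismometer 2, Seismometer 3 are mutually consistent (residuals ≈ 0); Seismometer 4 is off by 64.9 km.

Seismometer 4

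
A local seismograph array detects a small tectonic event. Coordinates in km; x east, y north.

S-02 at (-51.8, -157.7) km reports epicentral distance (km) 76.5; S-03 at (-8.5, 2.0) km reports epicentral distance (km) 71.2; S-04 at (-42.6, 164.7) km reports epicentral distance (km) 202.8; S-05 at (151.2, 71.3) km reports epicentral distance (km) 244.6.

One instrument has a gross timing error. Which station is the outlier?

S-02

Solve using three stations at a time. Using S-03, S-04, S-05 (subtract circle equations pairwise → linear system) gives (x, y) ≈ (-68.4, -36.4).
Distances from that point to each station vs reported:
  S-02: calculated 122.4 vs reported 76.5 → residual 45.9 km
  S-03: calculated 71.2 vs reported 71.2 → residual 0.0 km
  S-04: calculated 202.8 vs reported 202.8 → residual 0.0 km
  S-05: calculated 244.6 vs reported 244.6 → residual 0.0 km
S-03, S-04, S-05 are mutually consistent (residuals ≈ 0); S-02 is off by 45.9 km.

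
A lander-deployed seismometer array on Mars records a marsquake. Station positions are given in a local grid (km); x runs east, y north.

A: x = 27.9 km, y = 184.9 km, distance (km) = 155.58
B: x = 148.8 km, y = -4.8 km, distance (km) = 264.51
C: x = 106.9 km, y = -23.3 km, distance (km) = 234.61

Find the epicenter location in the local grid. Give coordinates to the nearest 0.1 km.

Circle about each station: (x − 27.9)² + (y − 184.9)² = 155.58²; (x − 148.8)² + (y + 4.8)² = 264.51²; (x − 106.9)² + (y + 23.3)² = 234.61².
Subtracting pairs of circle equations eliminates x²+y² and gives linear equations (the radical axes):
241.8 x − 379.4 y = -58562.34
158.0 x − 416.4 y = -53832.64
Solving the 2×2 system: x ≈ -97.2, y ≈ 92.4 km.
Check against A (with the unrounded x, y): √((x − 27.9)²+(y − 184.9)²) = 155.62 ≈ 155.58 km. ✓

-97.2 km east, 92.4 km north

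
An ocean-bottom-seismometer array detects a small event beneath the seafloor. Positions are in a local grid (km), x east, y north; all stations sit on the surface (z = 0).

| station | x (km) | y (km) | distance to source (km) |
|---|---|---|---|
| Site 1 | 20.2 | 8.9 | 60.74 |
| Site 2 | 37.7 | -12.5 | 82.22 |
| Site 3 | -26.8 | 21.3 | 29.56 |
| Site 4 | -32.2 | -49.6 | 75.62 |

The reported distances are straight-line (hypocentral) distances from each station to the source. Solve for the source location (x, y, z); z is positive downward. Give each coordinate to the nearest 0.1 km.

(-31.9, 20.2, 29.1)

Each station gives a sphere (x−x_i)² + (y−y_i)² + z² = d_i² (stations at z=0).
Subtracting the Site 1 sphere from Site 2 and Site 3: z² cancels, leaving linear equations in x and y:
35.0 x − 42.8 y = -1980.49
-94.0 x + 24.8 y = 3500.23
Solving: x ≈ -31.914, y ≈ 20.176 km (keep extra digits for the depth step; rounded: -31.9, 20.2).
Then from the Site 1 sphere: z² = 60.74² − (x − 20.2)² − (y − 8.9)² with x = -31.914, y = 20.176, so z ≈ 29.092 ≈ 29.1 km.
Check against Site 4 (with the unrounded solution): distance 75.60 ≈ 75.62 km. ✓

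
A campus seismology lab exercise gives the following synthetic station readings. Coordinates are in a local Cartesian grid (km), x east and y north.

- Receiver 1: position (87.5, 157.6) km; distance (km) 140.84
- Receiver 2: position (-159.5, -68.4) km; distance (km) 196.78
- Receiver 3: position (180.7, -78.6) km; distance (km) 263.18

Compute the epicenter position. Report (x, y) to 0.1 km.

-29.7 km east, 79.5 km north

Circle about each station: (x − 87.5)² + (y − 157.6)² = 140.84²; (x + 159.5)² + (y + 68.4)² = 196.78²; (x − 180.7)² + (y + 78.6)² = 263.18².
Subtracting the Receiver 1 equation from the Receiver 2 and Receiver 3 equations removes the quadratic terms:
-494.0 x − 452.0 y = -21261.66
186.4 x − 472.4 y = -43091.37
Solving the 2×2 system: x ≈ -29.7, y ≈ 79.5 km.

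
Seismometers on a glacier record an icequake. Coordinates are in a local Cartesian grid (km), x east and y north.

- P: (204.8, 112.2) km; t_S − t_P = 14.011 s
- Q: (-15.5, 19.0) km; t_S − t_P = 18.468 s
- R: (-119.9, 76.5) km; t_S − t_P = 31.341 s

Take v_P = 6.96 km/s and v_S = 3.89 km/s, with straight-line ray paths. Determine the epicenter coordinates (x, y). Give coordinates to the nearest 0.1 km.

Distance from S−P lag: d = Δt · v_P v_S / (v_P − v_S) = Δt · (6.96·3.89)/(6.96−3.89) ≈ 8.8190·Δt.
So d_P = 123.56, d_Q = 162.87, d_R = 276.40 km.
Circle about each station: (x − 204.8)² + (y − 112.2)² = 123.56²; (x + 15.5)² + (y − 19.0)² = 162.87²; (x + 119.9)² + (y − 76.5)² = 276.40².
Subtracting pairs of circle equations eliminates x²+y² and gives linear equations (the radical axes):
-440.6 x − 186.4 y = -65190.19
-649.4 x − 71.4 y = -95433.51
Solving the 2×2 system: x ≈ 146.6, y ≈ 3.2 km.

x ≈ 146.6 km, y ≈ 3.2 km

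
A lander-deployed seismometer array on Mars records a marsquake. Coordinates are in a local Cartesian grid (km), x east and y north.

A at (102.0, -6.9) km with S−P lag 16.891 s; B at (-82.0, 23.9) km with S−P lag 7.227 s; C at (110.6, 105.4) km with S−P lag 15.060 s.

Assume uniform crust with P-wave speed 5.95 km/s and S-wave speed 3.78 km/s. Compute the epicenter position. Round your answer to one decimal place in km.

Distance from S−P lag: d = Δt · v_P v_S / (v_P − v_S) = Δt · (5.95·3.78)/(5.95−3.78) ≈ 10.3645·Δt.
So d_A = 175.07, d_B = 74.90, d_C = 156.09 km.
Circle about each station: (x − 102.0)² + (y + 6.9)² = 175.07²; (x + 82.0)² + (y − 23.9)² = 74.90²; (x − 110.6)² + (y − 105.4)² = 156.09².
Subtracting the A equation from the B and C equations removes the quadratic terms:
-368.0 x + 61.6 y = 21883.09
17.2 x + 224.6 y = 19175.33
Solving the 2×2 system: x ≈ -44.6, y ≈ 88.8 km.

(-44.6, 88.8)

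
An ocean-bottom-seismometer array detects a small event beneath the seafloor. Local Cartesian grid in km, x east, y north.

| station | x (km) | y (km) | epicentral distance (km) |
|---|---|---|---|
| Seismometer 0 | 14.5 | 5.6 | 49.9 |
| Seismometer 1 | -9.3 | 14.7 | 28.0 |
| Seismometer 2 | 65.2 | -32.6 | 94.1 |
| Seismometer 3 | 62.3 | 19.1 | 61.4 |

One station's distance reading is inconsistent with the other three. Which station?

Solve using three stations at a time. Using Seismometer 1, Seismometer 2, Seismometer 3 (subtract circle equations pairwise → linear system) gives (x, y) ≈ (4.3, 39.1).
Distances from that point to each station vs reported:
  Seismometer 0: calculated 35.0 vs reported 49.9 → residual 14.9 km
  Seismometer 1: calculated 27.9 vs reported 28.0 → residual 0.1 km
  Seismometer 2: calculated 94.1 vs reported 94.1 → residual 0.0 km
  Seismometer 3: calculated 61.4 vs reported 61.4 → residual 0.0 km
Seismometer 1, Seismometer 2, Seismometer 3 are mutually consistent (residuals ≈ 0); Seismometer 0 is off by 14.9 km.

Seismometer 0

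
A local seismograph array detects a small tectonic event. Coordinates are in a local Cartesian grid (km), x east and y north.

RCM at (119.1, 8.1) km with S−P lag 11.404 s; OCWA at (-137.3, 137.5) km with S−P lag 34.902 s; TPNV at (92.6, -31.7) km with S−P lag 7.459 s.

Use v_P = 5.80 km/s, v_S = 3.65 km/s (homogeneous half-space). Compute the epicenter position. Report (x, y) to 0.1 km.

Distance from S−P lag: d = Δt · v_P v_S / (v_P − v_S) = Δt · (5.80·3.65)/(5.80−3.65) ≈ 9.8465·Δt.
So d_RCM = 112.29, d_OCWA = 343.66, d_TPNV = 73.45 km.
Circle about each station: (x − 119.1)² + (y − 8.1)² = 112.29²; (x + 137.3)² + (y − 137.5)² = 343.66²; (x − 92.6)² + (y + 31.7)² = 73.45².
Subtracting the RCM equation from the OCWA and TPNV equations removes the quadratic terms:
-512.8 x + 258.8 y = -81986.03
-53.0 x − 79.6 y = 2543.37
Solving the 2×2 system: x ≈ 107.6, y ≈ -103.6 km.
Check against RCM (with the unrounded x, y): √((x − 119.1)²+(y − 8.1)²) = 112.28 ≈ 112.29 km. ✓

x ≈ 107.6 km, y ≈ -103.6 km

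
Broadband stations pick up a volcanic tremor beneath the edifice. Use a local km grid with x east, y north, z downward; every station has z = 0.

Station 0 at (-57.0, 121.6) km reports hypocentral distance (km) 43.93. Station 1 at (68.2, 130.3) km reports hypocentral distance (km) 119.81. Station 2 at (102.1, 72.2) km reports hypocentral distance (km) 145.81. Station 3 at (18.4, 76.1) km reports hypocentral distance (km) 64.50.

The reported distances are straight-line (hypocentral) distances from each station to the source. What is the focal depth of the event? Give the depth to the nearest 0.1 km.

z ≈ 21.9 km

Each station gives a sphere (x−x_i)² + (y−y_i)² + z² = d_i² (stations at z=0).
Subtracting the Station 0 sphere from Station 1 and Station 2: z² cancels, leaving linear equations in x and y:
250.4 x + 17.4 y = -8830.82
318.2 x − 98.8 y = -21729.02
Solving: x ≈ -41.305, y ≈ 86.899 km (keep extra digits for the depth step; rounded: -41.3, 86.9).
Then from the Station 0 sphere: z² = 43.93² − (x + 57.0)² − (y − 121.6)² with x = -41.305, y = 86.899, so z ≈ 21.894 ≈ 21.9 km.
Check against Station 3 (with the unrounded solution): distance 64.50 ≈ 64.50 km. ✓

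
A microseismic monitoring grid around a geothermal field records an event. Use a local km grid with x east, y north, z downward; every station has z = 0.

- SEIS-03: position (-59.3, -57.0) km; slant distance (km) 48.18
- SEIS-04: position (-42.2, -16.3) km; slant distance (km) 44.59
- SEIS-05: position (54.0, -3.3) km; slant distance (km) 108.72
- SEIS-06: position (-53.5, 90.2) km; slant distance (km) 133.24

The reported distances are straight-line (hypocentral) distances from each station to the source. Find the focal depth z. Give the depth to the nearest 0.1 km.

Each station gives a sphere (x−x_i)² + (y−y_i)² + z² = d_i² (stations at z=0).
Subtracting the SEIS-03 sphere from SEIS-04 and SEIS-05: z² cancels, leaving linear equations in x and y:
34.2 x + 81.4 y = -4385.92
226.6 x + 107.4 y = -13337.33
Solving: x ≈ -41.606, y ≈ -36.400 km (keep extra digits for the depth step; rounded: -41.6, -36.4).
Then from the SEIS-03 sphere: z² = 48.18² − (x + 59.3)² − (y + 57.0)² with x = -41.606, y = -36.400, so z ≈ 39.798 ≈ 39.8 km.
Check against SEIS-06 (with the unrounded solution): distance 133.24 ≈ 133.24 km. ✓

39.8 km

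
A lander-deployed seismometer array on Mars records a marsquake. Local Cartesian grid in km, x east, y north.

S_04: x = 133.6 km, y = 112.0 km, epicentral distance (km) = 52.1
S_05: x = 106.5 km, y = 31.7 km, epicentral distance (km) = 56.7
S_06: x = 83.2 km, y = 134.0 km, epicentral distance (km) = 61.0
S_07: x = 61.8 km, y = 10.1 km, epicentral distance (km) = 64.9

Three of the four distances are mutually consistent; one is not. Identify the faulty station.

Solve using three stations at a time. Using S_05, S_06, S_07 (subtract circle equations pairwise → linear system) gives (x, y) ≈ (69.4, 74.6).
Distances from that point to each station vs reported:
  S_04: calculated 74.3 vs reported 52.1 → residual 22.2 km
  S_05: calculated 56.7 vs reported 56.7 → residual 0.0 km
  S_06: calculated 61.0 vs reported 61.0 → residual 0.0 km
  S_07: calculated 64.9 vs reported 64.9 → residual 0.0 km
S_05, S_06, S_07 are mutually consistent (residuals ≈ 0); S_04 is off by 22.2 km.

S_04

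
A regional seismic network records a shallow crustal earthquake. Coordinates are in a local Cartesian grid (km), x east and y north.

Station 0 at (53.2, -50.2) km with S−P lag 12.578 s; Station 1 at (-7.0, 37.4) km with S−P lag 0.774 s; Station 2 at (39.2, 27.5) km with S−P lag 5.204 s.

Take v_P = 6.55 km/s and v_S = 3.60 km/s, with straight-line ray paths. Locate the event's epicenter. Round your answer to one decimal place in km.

x ≈ -1.9 km, y ≈ 33.9 km

Distance from S−P lag: d = Δt · v_P v_S / (v_P − v_S) = Δt · (6.55·3.60)/(6.55−3.60) ≈ 7.9932·Δt.
So d_Station 0 = 100.54, d_Station 1 = 6.19, d_Station 2 = 41.60 km.
Circle about each station: (x − 53.2)² + (y + 50.2)² = 100.54²; (x + 7.0)² + (y − 37.4)² = 6.19²; (x − 39.2)² + (y − 27.5)² = 41.60².
Subtracting the Station 0 equation from the Station 1 and Station 2 equations removes the quadratic terms:
-120.4 x + 175.2 y = 6167.46
-28.0 x + 155.4 y = 5320.34
Solving the 2×2 system: x ≈ -1.9, y ≈ 33.9 km.
Check against Station 0 (with the unrounded x, y): √((x − 53.2)²+(y + 50.2)²) = 100.54 ≈ 100.54 km. ✓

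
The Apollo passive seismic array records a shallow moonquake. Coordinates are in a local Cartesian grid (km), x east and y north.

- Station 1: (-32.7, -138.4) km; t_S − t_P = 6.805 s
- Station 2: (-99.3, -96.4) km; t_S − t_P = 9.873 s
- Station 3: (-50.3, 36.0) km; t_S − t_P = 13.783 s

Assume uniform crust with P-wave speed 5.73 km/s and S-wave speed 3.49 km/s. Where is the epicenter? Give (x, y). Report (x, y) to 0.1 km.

-12.5 km east, -81.1 km north

Distance from S−P lag: d = Δt · v_P v_S / (v_P − v_S) = Δt · (5.73·3.49)/(5.73−3.49) ≈ 8.9275·Δt.
So d_Station 1 = 60.75, d_Station 2 = 88.14, d_Station 3 = 123.05 km.
Circle about each station: (x + 32.7)² + (y + 138.4)² = 60.75²; (x + 99.3)² + (y + 96.4)² = 88.14²; (x + 50.3)² + (y − 36.0)² = 123.05².
Subtracting the Station 1 equation from the Station 2 and Station 3 equations removes the quadratic terms:
-133.2 x + 84.0 y = -5148.50
-35.2 x + 348.8 y = -27848.50
Solving the 2×2 system: x ≈ -12.5, y ≈ -81.1 km.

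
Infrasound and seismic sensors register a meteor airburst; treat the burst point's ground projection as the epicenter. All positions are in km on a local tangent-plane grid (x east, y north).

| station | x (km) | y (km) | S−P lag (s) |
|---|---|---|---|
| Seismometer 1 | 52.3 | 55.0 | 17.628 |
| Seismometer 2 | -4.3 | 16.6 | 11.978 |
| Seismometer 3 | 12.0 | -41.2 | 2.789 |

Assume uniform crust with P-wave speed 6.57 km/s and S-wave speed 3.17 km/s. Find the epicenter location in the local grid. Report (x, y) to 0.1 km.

Distance from S−P lag: d = Δt · v_P v_S / (v_P − v_S) = Δt · (6.57·3.17)/(6.57−3.17) ≈ 6.1256·Δt.
So d_Seismometer 1 = 107.98, d_Seismometer 2 = 73.37, d_Seismometer 3 = 17.08 km.
Circle about each station: (x − 52.3)² + (y − 55.0)² = 107.98²; (x + 4.3)² + (y − 16.6)² = 73.37²; (x − 12.0)² + (y + 41.2)² = 17.08².
Subtracting the Seismometer 1 equation from the Seismometer 2 and Seismometer 3 equations removes the quadratic terms:
-113.2 x − 76.8 y = 810.28
-80.6 x − 192.4 y = 7449.10
Solving the 2×2 system: x ≈ 26.7, y ≈ -49.9 km.
Check against Seismometer 1 (with the unrounded x, y): √((x − 52.3)²+(y − 55.0)²) = 107.98 ≈ 107.98 km. ✓

(26.7, -49.9)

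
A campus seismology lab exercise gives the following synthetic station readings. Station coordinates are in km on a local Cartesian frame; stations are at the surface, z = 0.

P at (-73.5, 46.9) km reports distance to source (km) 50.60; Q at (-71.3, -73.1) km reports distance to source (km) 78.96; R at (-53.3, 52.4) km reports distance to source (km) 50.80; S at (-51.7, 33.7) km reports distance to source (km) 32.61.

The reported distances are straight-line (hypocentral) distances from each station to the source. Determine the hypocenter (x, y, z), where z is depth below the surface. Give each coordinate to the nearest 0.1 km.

Each station gives a sphere (x−x_i)² + (y−y_i)² + z² = d_i² (stations at z=0).
Subtracting the P sphere from Q and R: z² cancels, leaving linear equations in x and y:
4.4 x − 240.0 y = -848.88
40.4 x + 11.0 y = -2035.49
Solving: x ≈ -51.091, y ≈ 2.600 km (keep extra digits for the depth step; rounded: -51.1, 2.6).
Then from the P sphere: z² = 50.60² − (x + 73.5)² − (y − 46.9)² with x = -51.091, y = 2.600, so z ≈ 9.783 ≈ 9.8 km.
Check against S (with the unrounded solution): distance 32.61 ≈ 32.61 km. ✓

x ≈ -51.1 km, y ≈ 2.6 km, depth ≈ 9.8 km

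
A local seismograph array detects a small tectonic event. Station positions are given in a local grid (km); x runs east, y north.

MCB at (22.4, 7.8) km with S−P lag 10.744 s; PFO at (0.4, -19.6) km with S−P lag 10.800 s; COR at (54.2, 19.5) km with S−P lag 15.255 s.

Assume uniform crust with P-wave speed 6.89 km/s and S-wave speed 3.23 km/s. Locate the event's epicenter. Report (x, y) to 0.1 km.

Distance from S−P lag: d = Δt · v_P v_S / (v_P − v_S) = Δt · (6.89·3.23)/(6.89−3.23) ≈ 6.0805·Δt.
So d_MCB = 65.33, d_PFO = 65.67, d_COR = 92.76 km.
Circle about each station: (x − 22.4)² + (y − 7.8)² = 65.33²; (x − 0.4)² + (y + 19.6)² = 65.67²; (x − 54.2)² + (y − 19.5)² = 92.76².
Subtracting the MCB equation from the PFO and COR equations removes the quadratic terms:
-44.0 x − 54.8 y = -222.82
63.6 x + 23.4 y = -1581.12
Solving the 2×2 system: x ≈ -37.4, y ≈ 34.1 km.

(-37.4, 34.1)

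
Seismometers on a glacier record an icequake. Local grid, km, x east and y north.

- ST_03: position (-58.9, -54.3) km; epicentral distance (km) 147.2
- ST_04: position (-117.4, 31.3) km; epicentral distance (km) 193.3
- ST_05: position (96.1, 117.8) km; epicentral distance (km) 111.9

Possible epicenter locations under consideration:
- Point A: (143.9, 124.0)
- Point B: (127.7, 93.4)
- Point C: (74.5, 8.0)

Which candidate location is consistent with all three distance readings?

Point C

For each candidate, compare |candidate − station| to the reported distance:
Point A: residuals ST_03 122.8, ST_04 84.0, ST_05 63.7 → max 122.8 km
Point B: residuals ST_03 90.8, ST_04 59.5, ST_05 72.0 → max 90.8 km
Point C: residuals ST_03 0.0, ST_04 0.0, ST_05 0.0 → max 0.0 km
Only Point C has all residuals ≈ 0.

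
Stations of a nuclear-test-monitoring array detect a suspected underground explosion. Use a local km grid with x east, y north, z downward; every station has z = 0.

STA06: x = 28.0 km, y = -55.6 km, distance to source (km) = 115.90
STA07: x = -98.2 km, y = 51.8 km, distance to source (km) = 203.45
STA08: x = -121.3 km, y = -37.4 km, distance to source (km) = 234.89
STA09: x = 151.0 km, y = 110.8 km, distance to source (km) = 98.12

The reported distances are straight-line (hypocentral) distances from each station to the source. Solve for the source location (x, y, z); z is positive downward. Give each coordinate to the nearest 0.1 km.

(102.4, 29.5, 25.6)

Each station gives a sphere (x−x_i)² + (y−y_i)² + z² = d_i² (stations at z=0).
Subtracting the STA06 sphere from STA07 and STA08: z² cancels, leaving linear equations in x and y:
-252.4 x + 214.8 y = -19507.97
-298.6 x + 36.4 y = -29503.41
Solving: x ≈ 102.403, y ≈ 29.509 km (keep extra digits for the depth step; rounded: 102.4, 29.5).
Then from the STA06 sphere: z² = 115.90² − (x − 28.0)² − (y + 55.6)² with x = 102.403, y = 29.509, so z ≈ 25.563 ≈ 25.6 km.
Check against STA09 (with the unrounded solution): distance 98.10 ≈ 98.12 km. ✓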